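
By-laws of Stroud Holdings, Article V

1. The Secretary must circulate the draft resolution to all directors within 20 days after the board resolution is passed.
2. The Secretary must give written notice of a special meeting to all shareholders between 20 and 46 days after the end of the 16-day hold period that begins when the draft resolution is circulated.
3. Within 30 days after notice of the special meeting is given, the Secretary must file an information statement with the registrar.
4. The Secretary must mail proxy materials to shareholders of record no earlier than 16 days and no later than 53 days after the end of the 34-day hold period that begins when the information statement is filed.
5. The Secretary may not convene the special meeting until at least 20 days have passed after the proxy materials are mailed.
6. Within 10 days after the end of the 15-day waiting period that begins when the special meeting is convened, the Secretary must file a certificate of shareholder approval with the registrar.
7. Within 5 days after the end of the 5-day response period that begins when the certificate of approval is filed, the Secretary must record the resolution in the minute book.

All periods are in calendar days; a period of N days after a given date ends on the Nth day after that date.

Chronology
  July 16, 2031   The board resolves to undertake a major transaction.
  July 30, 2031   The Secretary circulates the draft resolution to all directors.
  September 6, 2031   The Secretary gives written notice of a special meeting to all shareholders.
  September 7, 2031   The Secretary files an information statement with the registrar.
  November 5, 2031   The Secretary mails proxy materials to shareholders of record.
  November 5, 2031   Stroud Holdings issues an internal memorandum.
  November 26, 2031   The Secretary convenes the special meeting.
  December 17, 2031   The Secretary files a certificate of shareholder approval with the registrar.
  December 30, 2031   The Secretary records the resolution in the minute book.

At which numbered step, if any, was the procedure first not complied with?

(1) due by July 16, 2031 + 20 days = August 5, 2031; done July 30, 2031 — timely.
(2) the permitted window runs from August 15, 2031 + 20 = September 4, 2031 to August 15, 2031 + 46 = September 30, 2031; September 6, 2031 falls inside that range.
(3) due by September 6, 2031 + 30 days = October 6, 2031; completed September 7, 2031, before the deadline.
(4) the permitted window runs from October 11, 2031 + 16 = October 27, 2031 to October 11, 2031 + 53 = December 3, 2031; done November 5, 2031, which is between those dates.
(5) permitted from November 5, 2031 + 20 days = November 25, 2031 onward; November 26, 2031 is on or after that date.
(6) due by December 11, 2031 + 10 days = December 21, 2031; completed December 17, 2031, before the deadline.
(7) due by December 22, 2031 + 5 days = December 27, 2031; December 30, 2031 misses that deadline by 3 days.

Step 7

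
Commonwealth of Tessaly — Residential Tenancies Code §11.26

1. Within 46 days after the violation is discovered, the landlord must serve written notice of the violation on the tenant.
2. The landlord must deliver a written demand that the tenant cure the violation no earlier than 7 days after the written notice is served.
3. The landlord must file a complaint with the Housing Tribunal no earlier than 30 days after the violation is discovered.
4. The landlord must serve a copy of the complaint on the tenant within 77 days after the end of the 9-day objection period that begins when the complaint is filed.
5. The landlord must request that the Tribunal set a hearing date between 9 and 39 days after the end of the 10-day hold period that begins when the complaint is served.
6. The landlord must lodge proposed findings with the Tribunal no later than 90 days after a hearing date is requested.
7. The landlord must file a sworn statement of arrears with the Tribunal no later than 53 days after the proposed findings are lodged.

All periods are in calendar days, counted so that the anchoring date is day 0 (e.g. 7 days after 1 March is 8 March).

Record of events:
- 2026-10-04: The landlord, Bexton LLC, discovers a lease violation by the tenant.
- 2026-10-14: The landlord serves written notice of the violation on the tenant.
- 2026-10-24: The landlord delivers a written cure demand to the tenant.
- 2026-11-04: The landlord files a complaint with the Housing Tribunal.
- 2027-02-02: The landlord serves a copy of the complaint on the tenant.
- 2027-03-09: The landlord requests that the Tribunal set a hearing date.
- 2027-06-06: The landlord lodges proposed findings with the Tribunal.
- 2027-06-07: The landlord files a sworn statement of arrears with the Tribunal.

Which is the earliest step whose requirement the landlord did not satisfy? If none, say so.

(1) due by 2026-10-04 + 46 days = 2026-11-19; 2026-10-14 is within that limit.
(2) permitted from 2026-10-14 + 7 days = 2026-10-21 onward; done 2026-10-24 — permitted.
(3) permitted from 2026-10-04 + 30 days = 2026-11-03 onward; 2026-11-04 is on or after that date.
(4) due by 2026-11-13 + 77 days = 2027-01-29; not done until 2027-02-02, 4 days after the deadline.
The analysis stops there.

Step 4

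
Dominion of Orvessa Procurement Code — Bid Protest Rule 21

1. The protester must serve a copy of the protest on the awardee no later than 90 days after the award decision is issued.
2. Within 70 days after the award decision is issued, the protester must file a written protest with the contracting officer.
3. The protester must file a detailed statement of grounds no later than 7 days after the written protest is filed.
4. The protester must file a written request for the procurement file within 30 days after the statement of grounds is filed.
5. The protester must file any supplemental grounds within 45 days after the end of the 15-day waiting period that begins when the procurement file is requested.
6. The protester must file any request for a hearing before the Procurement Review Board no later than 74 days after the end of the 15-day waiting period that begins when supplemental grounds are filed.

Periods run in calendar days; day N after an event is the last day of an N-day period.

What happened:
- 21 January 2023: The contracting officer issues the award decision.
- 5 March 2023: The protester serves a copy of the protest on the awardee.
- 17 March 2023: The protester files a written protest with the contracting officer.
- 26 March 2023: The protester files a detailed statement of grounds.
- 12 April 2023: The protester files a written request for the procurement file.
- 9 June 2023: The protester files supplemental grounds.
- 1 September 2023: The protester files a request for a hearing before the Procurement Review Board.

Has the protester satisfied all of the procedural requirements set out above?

No

Step 1: 90 days after 21 January 2023 (when the award decision is issued) is 21 April 2023; done 5 March 2023 — timely.
Step 2: 70 days after 21 January 2023 (when the award decision is issued) is 1 April 2023; completed 17 March 2023, before the deadline.
Step 3: 7 days after 17 March 2023 (when the written protest is filed) is 24 March 2023; not done until 26 March 2023, 2 days after the deadline.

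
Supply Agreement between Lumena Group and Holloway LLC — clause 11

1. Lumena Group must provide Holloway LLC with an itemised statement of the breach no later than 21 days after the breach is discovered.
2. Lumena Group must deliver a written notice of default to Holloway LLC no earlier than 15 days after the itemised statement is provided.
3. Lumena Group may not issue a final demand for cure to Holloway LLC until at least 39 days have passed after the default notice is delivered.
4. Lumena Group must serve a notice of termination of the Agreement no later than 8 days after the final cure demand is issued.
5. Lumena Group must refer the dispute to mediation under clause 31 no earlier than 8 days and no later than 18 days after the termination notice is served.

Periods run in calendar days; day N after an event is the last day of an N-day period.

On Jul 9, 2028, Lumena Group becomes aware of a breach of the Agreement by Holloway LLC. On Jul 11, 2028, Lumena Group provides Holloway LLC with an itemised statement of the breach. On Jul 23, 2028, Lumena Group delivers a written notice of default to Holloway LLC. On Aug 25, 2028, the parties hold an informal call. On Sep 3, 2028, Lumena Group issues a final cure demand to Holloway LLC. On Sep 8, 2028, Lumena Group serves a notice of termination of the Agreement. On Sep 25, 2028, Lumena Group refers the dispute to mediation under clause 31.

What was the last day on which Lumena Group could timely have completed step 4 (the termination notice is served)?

Sep 11, 2028

Step 4 runs from Sep 3, 2028, when the final cure demand is issued. 8 days after Sep 3, 2028 is Sep 11, 2028.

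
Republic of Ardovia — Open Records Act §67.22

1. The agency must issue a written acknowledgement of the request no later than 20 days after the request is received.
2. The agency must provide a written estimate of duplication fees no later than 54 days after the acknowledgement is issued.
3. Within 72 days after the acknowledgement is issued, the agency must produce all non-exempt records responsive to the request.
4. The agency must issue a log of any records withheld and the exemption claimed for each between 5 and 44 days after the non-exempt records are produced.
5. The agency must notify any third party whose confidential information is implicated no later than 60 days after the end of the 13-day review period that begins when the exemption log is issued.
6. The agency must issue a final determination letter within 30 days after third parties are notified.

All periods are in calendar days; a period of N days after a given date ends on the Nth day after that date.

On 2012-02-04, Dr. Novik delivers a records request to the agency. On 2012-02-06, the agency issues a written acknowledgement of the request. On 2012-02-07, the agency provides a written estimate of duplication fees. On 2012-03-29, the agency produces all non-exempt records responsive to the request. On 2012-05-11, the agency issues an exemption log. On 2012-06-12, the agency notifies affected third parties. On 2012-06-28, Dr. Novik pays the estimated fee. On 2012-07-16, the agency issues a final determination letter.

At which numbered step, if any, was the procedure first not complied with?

(1) due by 2012-02-04 + 20 days = 2012-02-24; completed 2012-02-06, before the deadline.
(2) due by 2012-02-06 + 54 days = 2012-03-31; done 2012-02-07 — timely.
(3) due by 2012-02-06 + 72 days = 2012-04-18; completed 2012-03-29, before the deadline.
(4) the permitted window runs from 2012-03-29 + 5 = 2012-04-03 to 2012-03-29 + 44 = 2012-05-12; done 2012-05-11 — within the window.
(5) due by 2012-05-24 + 60 days = 2012-07-23; 2012-06-12 is within that limit.
(6) due by 2012-06-12 + 30 days = 2012-07-12; not done until 2012-07-16, 4 days after the deadline.
That is the first point of non-compliance.

Step 6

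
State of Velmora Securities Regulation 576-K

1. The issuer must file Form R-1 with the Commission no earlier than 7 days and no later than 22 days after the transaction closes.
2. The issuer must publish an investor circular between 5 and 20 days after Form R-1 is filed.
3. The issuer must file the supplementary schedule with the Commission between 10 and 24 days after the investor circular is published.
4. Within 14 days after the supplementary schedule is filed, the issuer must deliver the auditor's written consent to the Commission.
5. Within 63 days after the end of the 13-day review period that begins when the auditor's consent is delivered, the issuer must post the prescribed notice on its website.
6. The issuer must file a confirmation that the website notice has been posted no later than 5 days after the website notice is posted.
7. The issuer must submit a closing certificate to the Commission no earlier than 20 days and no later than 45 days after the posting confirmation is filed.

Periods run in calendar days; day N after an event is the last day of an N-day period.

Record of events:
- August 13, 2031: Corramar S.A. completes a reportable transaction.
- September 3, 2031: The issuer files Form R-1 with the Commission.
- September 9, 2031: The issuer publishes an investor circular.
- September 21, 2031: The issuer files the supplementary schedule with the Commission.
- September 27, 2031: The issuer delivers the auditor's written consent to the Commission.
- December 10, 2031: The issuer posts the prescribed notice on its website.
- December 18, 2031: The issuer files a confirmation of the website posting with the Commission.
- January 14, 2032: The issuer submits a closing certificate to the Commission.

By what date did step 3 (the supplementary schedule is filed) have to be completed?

Step 3 runs from September 9, 2031, when the investor circular is published. The window is 10–24 days after September 9, 2031; it closes on October 3, 2031.

October 3, 2031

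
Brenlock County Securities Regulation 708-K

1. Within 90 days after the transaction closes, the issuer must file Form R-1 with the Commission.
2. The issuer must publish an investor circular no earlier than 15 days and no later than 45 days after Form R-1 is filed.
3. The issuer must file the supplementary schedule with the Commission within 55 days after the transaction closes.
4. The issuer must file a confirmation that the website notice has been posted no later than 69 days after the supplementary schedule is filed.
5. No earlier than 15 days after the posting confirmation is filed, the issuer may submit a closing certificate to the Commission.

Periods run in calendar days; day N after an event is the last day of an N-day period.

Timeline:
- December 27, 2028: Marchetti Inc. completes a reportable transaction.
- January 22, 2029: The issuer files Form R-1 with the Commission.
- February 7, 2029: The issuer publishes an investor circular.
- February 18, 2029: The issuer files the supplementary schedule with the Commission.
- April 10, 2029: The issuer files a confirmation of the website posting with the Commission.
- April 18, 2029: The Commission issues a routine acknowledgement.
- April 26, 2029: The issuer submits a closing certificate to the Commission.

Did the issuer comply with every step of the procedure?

Step 1: 90 days after December 27, 2028 (when the transaction closes) is March 27, 2029; January 22, 2029 is within that limit.
Step 2: the window is 15–45 days after January 22, 2029 (when Form R-1 is filed), so February 6, 2029 through March 8, 2029; done February 7, 2029 — within the window.
Step 3: 55 days after December 27, 2028 (when the transaction closes) is February 20, 2029; completed February 18, 2029, before the deadline.
Step 4: 69 days after February 18, 2029 (when the supplementary schedule is filed) is April 28, 2029; done April 10, 2029 — timely.
Step 5: the earliest permitted date is 15 days after April 10, 2029 (when the posting confirmation is filed), i.e. April 25, 2029; done April 26, 2029, after the minimum wait.

Yes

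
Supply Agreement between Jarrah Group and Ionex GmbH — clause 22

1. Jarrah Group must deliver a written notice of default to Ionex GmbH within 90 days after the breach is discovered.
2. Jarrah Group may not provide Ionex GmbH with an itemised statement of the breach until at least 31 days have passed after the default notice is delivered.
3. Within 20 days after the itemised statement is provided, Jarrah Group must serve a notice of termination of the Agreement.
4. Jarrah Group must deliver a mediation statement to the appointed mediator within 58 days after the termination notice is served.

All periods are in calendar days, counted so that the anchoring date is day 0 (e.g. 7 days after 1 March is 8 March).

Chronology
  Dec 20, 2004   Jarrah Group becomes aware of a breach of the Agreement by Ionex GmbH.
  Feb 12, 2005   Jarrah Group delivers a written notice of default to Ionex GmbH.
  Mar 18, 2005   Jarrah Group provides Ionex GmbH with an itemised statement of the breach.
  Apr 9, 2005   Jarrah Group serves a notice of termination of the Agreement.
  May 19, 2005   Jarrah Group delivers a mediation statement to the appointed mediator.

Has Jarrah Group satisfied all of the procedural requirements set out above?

No

(1) due by Dec 20, 2004 + 90 days = Mar 20, 2005; completed Feb 12, 2005, before the deadline.
(2) permitted from Feb 12, 2005 + 31 days = Mar 15, 2005 onward; Mar 18, 2005 is on or after that date.
(3) due by Mar 18, 2005 + 20 days = Apr 7, 2005; Apr 9, 2005 misses that deadline by 2 days.
That is the first point of non-compliance.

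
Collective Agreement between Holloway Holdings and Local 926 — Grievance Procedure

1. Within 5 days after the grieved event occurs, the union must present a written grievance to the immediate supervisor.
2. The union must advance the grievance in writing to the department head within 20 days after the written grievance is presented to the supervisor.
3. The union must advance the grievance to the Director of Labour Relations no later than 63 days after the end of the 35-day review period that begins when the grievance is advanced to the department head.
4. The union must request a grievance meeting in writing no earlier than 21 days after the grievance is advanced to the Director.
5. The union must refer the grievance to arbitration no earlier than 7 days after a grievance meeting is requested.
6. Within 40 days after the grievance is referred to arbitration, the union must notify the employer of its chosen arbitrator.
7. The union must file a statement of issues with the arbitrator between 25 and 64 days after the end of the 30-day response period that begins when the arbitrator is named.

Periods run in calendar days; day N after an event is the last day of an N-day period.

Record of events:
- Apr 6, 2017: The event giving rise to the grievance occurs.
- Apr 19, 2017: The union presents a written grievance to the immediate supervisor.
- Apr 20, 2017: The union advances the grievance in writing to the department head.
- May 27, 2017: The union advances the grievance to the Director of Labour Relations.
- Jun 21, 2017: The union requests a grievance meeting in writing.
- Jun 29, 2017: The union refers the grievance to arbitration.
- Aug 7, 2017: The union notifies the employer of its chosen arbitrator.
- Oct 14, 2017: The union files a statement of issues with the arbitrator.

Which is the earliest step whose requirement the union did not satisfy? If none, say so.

Step 1 — counting 5 days from Apr 6, 2017 (when the grieved event occurs) gives a deadline of Apr 11, 2017; Apr 19, 2017 misses that deadline by 8 days.
The procedure was therefore not followed at step 1.

Step 1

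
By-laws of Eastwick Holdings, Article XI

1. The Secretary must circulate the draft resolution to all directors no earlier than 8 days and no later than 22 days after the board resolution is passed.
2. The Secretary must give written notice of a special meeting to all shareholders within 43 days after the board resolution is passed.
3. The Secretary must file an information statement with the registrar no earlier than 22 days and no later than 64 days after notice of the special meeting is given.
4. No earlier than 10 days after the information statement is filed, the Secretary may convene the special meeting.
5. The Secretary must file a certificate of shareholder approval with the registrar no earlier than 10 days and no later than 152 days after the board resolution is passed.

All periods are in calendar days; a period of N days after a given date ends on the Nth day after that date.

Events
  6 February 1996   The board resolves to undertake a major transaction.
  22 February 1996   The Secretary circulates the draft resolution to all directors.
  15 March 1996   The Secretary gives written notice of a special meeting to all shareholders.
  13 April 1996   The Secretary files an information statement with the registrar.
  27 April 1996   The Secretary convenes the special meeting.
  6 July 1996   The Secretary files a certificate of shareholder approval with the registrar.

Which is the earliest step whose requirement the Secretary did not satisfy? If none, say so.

None — every step was satisfied

(1) the permitted window runs from 6 February 1996 + 8 = 14 February 1996 to 6 February 1996 + 22 = 28 February 1996; done 22 February 1996 — within the window.
(2) due by 6 February 1996 + 43 days = 20 March 1996; completed 15 March 1996, before the deadline.
(3) the permitted window runs from 15 March 1996 + 22 = 6 April 1996 to 15 March 1996 + 64 = 18 May 1996; done 13 April 1996 — within the window.
(4) permitted from 13 April 1996 + 10 days = 23 April 1996 onward; done 27 April 1996, after the minimum wait.
(5) the permitted window runs from 6 February 1996 + 10 = 16 February 1996 to 6 February 1996 + 152 = 7 July 1996; done 6 July 1996, which is between those dates.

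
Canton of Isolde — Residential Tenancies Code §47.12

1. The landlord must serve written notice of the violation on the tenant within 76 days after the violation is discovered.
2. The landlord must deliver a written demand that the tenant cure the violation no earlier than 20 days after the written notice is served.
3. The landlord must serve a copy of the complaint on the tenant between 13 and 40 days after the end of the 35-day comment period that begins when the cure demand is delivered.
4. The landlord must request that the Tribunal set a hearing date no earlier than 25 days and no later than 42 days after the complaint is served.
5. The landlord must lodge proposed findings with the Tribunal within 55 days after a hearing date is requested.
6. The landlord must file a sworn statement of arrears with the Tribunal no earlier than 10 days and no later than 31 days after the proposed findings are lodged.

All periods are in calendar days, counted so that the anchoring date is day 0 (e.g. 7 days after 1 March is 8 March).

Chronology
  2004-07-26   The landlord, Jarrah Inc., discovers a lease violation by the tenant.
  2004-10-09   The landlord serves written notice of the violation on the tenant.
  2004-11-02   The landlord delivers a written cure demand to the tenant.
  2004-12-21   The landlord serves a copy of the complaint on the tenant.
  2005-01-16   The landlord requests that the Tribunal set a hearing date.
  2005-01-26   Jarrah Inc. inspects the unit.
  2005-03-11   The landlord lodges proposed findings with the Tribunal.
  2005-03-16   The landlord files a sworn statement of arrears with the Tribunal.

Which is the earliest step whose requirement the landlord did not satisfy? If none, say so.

Step 6

(1) due by 2004-07-26 + 76 days = 2004-10-10; completed 2004-10-09, before the deadline.
(2) permitted from 2004-10-09 + 20 days = 2004-10-29 onward; done 2004-11-02 — permitted.
(3) the permitted window runs from 2004-12-07 + 13 = 2004-12-20 to 2004-12-07 + 40 = 2005-01-16; done 2004-12-21, which is between those dates.
(4) the permitted window runs from 2004-12-21 + 25 = 2005-01-15 to 2004-12-21 + 42 = 2005-02-01; done 2005-01-16, which is between those dates.
(5) due by 2005-01-16 + 55 days = 2005-03-12; done 2005-03-11 — timely.
(6) the permitted window runs from 2005-03-11 + 10 = 2005-03-21 to 2005-03-11 + 31 = 2005-04-11; 2005-03-16 is 5 days too early.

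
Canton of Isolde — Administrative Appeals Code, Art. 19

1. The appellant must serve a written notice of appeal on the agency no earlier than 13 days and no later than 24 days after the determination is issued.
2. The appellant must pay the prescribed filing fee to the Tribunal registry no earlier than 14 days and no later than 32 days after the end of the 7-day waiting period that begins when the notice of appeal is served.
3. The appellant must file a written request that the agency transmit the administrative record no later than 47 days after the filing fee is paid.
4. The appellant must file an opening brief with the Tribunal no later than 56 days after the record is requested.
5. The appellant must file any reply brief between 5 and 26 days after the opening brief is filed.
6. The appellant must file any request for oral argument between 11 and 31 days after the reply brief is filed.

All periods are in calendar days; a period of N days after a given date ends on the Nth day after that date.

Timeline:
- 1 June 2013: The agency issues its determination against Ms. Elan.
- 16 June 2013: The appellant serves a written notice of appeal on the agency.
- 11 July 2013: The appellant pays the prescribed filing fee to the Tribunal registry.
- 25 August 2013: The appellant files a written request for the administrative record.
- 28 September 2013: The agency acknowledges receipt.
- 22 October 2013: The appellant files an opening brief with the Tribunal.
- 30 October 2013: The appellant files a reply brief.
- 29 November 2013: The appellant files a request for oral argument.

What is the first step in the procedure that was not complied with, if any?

(1) the permitted window runs from 1 June 2013 + 13 = 14 June 2013 to 1 June 2013 + 24 = 25 June 2013; done 16 June 2013 — within the window.
(2) the permitted window runs from 23 June 2013 + 14 = 7 July 2013 to 23 June 2013 + 32 = 25 July 2013; done 11 July 2013, which is between those dates.
(3) due by 11 July 2013 + 47 days = 27 August 2013; completed 25 August 2013, before the deadline.
(4) due by 25 August 2013 + 56 days = 20 October 2013; not done until 22 October 2013, 2 days after the deadline.
No need to go further; step 4 was not satisfied.

Step 4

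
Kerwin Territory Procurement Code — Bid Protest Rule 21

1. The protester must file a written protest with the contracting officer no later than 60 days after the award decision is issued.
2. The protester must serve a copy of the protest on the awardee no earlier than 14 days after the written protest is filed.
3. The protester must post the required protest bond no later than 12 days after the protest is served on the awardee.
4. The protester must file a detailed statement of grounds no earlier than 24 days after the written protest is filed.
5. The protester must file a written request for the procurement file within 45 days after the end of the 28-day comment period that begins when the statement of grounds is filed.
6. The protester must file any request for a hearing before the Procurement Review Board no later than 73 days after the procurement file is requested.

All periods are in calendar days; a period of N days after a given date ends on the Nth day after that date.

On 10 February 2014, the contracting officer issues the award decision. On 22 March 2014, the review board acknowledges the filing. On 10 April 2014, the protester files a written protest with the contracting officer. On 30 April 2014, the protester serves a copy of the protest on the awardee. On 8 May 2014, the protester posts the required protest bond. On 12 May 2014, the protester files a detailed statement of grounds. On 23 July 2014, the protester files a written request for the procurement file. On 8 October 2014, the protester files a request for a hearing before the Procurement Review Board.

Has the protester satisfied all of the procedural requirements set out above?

(1) due by 10 February 2014 + 60 days = 11 April 2014; completed 10 April 2014, before the deadline.
(2) permitted from 10 April 2014 + 14 days = 24 April 2014 onward; done 30 April 2014, after the minimum wait.
(3) due by 30 April 2014 + 12 days = 12 May 2014; completed 8 May 2014, before the deadline.
(4) permitted from 10 April 2014 + 24 days = 4 May 2014 onward; done 12 May 2014 — permitted.
(5) due by 9 June 2014 + 45 days = 24 July 2014; 23 July 2014 is within that limit.
(6) due by 23 July 2014 + 73 days = 4 October 2014; not done until 8 October 2014, 4 days after the deadline.

No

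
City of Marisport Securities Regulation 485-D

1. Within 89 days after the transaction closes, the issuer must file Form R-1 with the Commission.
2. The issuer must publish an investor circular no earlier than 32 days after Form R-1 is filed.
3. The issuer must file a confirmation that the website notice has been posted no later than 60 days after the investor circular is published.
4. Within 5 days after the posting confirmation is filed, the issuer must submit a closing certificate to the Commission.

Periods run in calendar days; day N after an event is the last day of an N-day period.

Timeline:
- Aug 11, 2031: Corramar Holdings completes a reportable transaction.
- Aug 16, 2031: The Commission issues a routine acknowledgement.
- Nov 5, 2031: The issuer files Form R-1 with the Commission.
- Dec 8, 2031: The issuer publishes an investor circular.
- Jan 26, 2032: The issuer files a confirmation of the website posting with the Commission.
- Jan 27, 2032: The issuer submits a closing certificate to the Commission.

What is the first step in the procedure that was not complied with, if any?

(1) due by Aug 11, 2031 + 89 days = Nov 8, 2031; completed Nov 5, 2031, before the deadline.
(2) permitted from Nov 5, 2031 + 32 days = Dec 7, 2031 onward; done Dec 8, 2031, after the minimum wait.
(3) due by Dec 8, 2031 + 60 days = Feb 6, 2032; Jan 26, 2032 is within that limit.
(4) due by Jan 26, 2032 + 5 days = Jan 31, 2032; Jan 27, 2032 is within that limit.

None — every step was satisfied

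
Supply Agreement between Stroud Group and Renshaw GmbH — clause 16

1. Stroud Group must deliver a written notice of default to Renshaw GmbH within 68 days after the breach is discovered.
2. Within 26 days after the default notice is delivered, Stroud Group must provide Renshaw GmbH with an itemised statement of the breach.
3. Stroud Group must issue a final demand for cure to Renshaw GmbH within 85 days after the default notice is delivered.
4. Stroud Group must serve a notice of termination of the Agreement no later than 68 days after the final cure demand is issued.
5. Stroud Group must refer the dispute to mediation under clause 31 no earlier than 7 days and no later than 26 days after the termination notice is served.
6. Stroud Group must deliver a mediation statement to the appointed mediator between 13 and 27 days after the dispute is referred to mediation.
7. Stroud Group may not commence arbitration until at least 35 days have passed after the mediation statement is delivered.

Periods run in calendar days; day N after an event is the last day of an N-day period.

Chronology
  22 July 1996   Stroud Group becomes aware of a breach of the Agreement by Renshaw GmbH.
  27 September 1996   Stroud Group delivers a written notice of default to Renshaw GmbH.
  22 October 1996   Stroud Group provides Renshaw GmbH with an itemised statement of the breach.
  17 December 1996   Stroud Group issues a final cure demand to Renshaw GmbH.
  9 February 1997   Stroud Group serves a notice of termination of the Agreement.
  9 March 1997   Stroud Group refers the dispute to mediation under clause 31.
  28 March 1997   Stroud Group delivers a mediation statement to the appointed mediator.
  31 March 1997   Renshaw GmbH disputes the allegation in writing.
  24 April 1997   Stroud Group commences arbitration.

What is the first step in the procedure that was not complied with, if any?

Step 5

Step 1 — counting 68 days from 22 July 1996 (when the breach is discovered) gives a deadline of 28 September 1996; 27 September 1996 is within that limit.
Step 2 — counting 26 days from 27 September 1996 (when the default notice is delivered) gives a deadline of 23 October 1996; 22 October 1996 is within that limit.
Step 3 — counting 85 days from 27 September 1996 (when the default notice is delivered) gives a deadline of 21 December 1996; 17 December 1996 is within that limit.
Step 4 — counting 68 days from 17 December 1996 (when the final cure demand is issued) gives a deadline of 23 February 1997; completed 9 February 1997, before the deadline.
Step 5 — 7 and 26 days from 9 February 1997 (when the termination notice is served) are 16 February 1997 and 7 March 1997 respectively; done 9 March 1997 — 2 days after the window closed.
The procedure was therefore not followed at step 5.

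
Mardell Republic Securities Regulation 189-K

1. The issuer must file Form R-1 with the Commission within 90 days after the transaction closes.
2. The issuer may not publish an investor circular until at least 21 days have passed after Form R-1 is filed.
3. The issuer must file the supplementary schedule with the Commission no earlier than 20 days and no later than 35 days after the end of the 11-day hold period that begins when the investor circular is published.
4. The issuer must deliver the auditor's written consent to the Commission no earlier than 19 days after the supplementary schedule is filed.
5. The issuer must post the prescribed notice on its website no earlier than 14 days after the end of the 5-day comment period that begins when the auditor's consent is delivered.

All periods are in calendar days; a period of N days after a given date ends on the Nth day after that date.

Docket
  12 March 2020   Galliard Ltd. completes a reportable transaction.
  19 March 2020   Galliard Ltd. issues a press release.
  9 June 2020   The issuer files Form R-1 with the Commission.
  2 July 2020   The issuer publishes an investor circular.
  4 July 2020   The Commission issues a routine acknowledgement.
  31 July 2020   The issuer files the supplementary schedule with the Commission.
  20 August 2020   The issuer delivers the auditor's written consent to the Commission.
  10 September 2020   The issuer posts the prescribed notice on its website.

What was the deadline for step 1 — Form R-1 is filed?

Step 1 runs from 12 March 2020, when the transaction closes. 90 days after 12 March 2020 is 10 June 2020.

10 June 2020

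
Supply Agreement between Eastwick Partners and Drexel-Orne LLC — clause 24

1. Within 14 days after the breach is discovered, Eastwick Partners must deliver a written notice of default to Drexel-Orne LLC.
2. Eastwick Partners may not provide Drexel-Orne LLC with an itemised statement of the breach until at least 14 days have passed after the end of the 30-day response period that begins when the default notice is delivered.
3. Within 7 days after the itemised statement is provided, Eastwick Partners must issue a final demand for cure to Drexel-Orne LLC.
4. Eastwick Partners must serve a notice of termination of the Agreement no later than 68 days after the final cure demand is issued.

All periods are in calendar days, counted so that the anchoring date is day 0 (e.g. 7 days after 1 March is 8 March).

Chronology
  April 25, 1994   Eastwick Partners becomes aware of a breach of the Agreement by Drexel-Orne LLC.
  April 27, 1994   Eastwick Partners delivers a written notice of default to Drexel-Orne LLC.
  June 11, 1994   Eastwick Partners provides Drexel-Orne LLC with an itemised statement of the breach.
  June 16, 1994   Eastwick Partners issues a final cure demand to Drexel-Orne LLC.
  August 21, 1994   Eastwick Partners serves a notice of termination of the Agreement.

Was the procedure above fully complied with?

Step 1 — counting 14 days from April 25, 1994 (when the breach is discovered) gives a deadline of May 9, 1994; done April 27, 1994 — timely.
Step 2 — must wait 14 days from May 27, 1994 (end of the 30-day response period, which began when the default notice is delivered on April 27, 1994), so not before June 10, 1994; June 11, 1994 is on or after that date.
Step 3 — counting 7 days from June 11, 1994 (when the itemised statement is provided) gives a deadline of June 18, 1994; done June 16, 1994 — timely.
Step 4 — counting 68 days from June 16, 1994 (when the final cure demand is issued) gives a deadline of August 23, 1994; August 21, 1994 is within that limit.

Yes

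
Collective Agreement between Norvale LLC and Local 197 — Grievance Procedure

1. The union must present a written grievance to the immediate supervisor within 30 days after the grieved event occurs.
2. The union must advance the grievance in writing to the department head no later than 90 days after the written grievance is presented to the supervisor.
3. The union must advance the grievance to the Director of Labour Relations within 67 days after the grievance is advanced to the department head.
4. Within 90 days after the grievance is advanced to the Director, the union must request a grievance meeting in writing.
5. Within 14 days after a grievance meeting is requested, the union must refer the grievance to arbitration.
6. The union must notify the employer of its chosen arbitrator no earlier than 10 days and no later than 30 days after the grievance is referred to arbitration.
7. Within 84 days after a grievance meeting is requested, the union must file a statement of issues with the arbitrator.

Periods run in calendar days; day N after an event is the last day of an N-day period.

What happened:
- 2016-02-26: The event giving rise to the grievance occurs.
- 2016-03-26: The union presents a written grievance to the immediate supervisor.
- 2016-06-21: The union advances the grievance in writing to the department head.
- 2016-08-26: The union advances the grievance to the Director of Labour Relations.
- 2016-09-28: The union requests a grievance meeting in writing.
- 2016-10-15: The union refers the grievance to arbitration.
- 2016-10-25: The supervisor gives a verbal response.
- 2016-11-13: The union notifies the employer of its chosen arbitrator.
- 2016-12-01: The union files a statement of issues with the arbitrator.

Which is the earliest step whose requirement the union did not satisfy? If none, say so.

(1) due by 2016-02-26 + 30 days = 2016-03-27; done 2016-03-26 — timely.
(2) due by 2016-03-26 + 90 days = 2016-06-24; completed 2016-06-21, before the deadline.
(3) due by 2016-06-21 + 67 days = 2016-08-27; 2016-08-26 is within that limit.
(4) due by 2016-08-26 + 90 days = 2016-11-24; 2016-09-28 is within that limit.
(5) due by 2016-09-28 + 14 days = 2016-10-12; 2016-10-15 misses that deadline by 3 days.
No need to go further; step 5 was not satisfied.

Step 5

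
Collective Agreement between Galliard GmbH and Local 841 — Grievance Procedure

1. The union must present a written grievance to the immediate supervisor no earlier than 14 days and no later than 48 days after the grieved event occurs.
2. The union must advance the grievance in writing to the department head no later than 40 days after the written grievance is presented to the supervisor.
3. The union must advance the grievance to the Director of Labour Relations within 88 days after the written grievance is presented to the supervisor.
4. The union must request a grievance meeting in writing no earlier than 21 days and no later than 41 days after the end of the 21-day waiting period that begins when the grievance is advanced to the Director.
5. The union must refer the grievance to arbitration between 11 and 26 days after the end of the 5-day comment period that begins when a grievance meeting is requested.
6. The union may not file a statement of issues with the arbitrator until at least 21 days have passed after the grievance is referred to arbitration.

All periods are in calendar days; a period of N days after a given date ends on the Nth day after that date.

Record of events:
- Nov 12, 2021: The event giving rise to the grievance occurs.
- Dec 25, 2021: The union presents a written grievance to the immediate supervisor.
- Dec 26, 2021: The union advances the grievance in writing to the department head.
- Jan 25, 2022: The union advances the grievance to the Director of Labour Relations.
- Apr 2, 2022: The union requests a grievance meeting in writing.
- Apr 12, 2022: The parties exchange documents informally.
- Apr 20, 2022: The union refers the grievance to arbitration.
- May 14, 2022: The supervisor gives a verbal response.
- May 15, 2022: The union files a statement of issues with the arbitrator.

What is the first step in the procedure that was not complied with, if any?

Step 4

(1) the permitted window runs from Nov 12, 2021 + 14 = Nov 26, 2021 to Nov 12, 2021 + 48 = Dec 30, 2021; done Dec 25, 2021, which is between those dates.
(2) due by Dec 25, 2021 + 40 days = Feb 3, 2022; Dec 26, 2021 is within that limit.
(3) due by Dec 25, 2021 + 88 days = Mar 23, 2022; completed Jan 25, 2022, before the deadline.
(4) the permitted window runs from Feb 15, 2022 + 21 = Mar 8, 2022 to Feb 15, 2022 + 41 = Mar 28, 2022; done Apr 2, 2022 — 5 days after the window closed.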